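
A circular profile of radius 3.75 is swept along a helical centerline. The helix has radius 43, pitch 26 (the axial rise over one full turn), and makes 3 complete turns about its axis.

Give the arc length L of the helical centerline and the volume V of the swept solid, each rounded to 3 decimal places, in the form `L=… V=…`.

L=814.275 V=35973.583

2πR = 2π·43 = 270.176968
per-turn = √(270.176968² + 26²) = √(72995.5942 + 676) = √73671.5942 = 271.425117
L = 3 × 271.425117 = 814.275351
V = π·3.75² × L = 44.178647 × 814.275351 = 35973.583044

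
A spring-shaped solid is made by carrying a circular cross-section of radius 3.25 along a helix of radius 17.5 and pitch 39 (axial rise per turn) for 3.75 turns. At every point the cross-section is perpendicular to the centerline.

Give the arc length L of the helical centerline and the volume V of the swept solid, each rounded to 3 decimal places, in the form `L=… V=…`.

2πR = 2π·17.5 = 109.955743
per-turn = √(109.955743² + 39²) = √(12090.2654 + 1521) = √13611.2654 = 116.667328
L = 3.75 × 116.667328 = 437.502479
V = π·3.25² × L = 33.183072 × 437.502479 = 14517.676454

L=437.502 V=14517.676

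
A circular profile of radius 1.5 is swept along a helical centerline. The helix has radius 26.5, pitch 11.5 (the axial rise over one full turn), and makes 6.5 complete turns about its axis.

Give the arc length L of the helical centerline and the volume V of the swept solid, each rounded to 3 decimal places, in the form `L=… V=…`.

2πR = 2π·26.5 = 166.504411
per-turn = √(166.504411² + 11.5²) = √(27723.7188 + 132.25) = √27855.9688 = 166.901075
L = 6.5 × 166.901075 = 1084.856986
V = π·1.5² × L = 7.068583 × 1084.856986 = 7668.402160

L=1084.857 V=7668.402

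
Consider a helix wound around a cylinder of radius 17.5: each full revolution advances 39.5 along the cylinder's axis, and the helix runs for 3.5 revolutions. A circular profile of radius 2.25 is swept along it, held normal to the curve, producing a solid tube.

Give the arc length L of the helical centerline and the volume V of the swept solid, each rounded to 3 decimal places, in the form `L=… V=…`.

L=408.924 V=6503.655

2πR = 2π·17.5 = 109.955743
per-turn = √(109.955743² + 39.5²) = √(12090.2654 + 1560.25) = √13650.5154 = 116.835420
L = 3.5 × 116.835420 = 408.923970
V = π·2.25² × L = 15.904313 × 408.923970 = 6503.654740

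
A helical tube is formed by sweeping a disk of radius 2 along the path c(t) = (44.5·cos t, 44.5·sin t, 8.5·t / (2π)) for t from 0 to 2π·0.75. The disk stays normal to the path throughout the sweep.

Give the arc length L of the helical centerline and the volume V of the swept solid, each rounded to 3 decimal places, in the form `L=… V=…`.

L=209.798 V=2636.402

2πR = 2π·44.5 = 279.601746
per-turn = √(279.601746² + 8.5²) = √(78177.1365 + 72.25) = √78249.3865 = 279.730918
L = 0.75 × 279.730918 = 209.798188
V = π·2² × L = 12.566371 × 209.798188 = 2636.401791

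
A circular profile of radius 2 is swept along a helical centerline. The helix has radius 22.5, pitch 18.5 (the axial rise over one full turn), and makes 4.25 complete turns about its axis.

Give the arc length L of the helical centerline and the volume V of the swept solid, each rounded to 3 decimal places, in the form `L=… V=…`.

L=605.952 V=7614.620

2πR = 2π·22.5 = 141.371669
per-turn = √(141.371669² + 18.5²) = √(19985.9489 + 342.25) = √20328.1989 = 142.576993
L = 4.25 × 142.576993 = 605.952220
V = π·2² × L = 12.566371 × 605.952220 = 7614.620170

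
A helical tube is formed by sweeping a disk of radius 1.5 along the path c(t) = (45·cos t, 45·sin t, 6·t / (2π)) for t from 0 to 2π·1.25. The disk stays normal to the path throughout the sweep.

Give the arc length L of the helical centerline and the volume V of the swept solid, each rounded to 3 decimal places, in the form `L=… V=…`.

2πR = 2π·45 = 282.743339
per-turn = √(282.743339² + 6²) = √(79943.7956 + 36) = √79979.7956 = 282.806994
L = 1.25 × 282.806994 = 353.508742
V = π·1.5² × L = 7.068583 × 353.508742 = 2498.806051

L=353.509 V=2498.806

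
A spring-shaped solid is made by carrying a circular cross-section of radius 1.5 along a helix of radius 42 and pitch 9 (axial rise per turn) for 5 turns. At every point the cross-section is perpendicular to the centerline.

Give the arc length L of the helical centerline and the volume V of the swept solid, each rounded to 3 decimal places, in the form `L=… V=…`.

2πR = 2π·42 = 263.893783
per-turn = √(263.893783² + 9²) = √(69639.9287 + 81) = √69720.9287 = 264.047209
L = 5 × 264.047209 = 1320.236046
V = π·1.5² × L = 7.068583 × 1320.236046 = 9332.198690

L=1320.236 V=9332.199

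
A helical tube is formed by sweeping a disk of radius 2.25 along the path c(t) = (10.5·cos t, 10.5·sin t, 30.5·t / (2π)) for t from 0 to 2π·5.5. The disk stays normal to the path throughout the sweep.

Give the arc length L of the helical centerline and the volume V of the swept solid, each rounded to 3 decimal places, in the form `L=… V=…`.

L=399.754 V=6357.809

2πR = 2π·10.5 = 65.973446
per-turn = √(65.973446² + 30.5²) = √(4352.4955 + 930.25) = √5282.7455 = 72.682498
L = 5.5 × 72.682498 = 399.753740
V = π·2.25² × L = 15.904313 × 399.753740 = 6357.808527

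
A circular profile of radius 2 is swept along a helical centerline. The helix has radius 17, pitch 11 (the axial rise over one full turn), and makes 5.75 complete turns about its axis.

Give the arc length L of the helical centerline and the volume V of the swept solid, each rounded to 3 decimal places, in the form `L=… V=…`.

2πR = 2π·17 = 106.814150
per-turn = √(106.814150² + 11²) = √(11409.2627 + 121) = √11530.2627 = 107.379061
L = 5.75 × 107.379061 = 617.429599
V = π·2² × L = 12.566371 × 617.429599 = 7758.849173

L=617.430 V=7758.849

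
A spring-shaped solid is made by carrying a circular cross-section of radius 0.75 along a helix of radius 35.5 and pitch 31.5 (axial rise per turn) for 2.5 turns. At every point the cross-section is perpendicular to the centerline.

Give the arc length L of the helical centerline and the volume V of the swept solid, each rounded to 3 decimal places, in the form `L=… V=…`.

2πR = 2π·35.5 = 223.053078
per-turn = √(223.053078² + 31.5²) = √(49752.6758 + 992.25) = √50744.9258 = 225.266344
L = 2.5 × 225.266344 = 563.165860
V = π·0.75² × L = 1.767146 × 563.165860 = 995.196223

L=563.166 V=995.196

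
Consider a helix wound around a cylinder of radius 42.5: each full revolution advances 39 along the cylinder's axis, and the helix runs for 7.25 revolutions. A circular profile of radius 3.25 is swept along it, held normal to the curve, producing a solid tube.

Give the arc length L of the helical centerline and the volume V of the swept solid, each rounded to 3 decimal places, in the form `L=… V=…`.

2πR = 2π·42.5 = 267.035376
per-turn = √(267.035376² + 39²) = √(71307.8918 + 1521) = √72828.8918 = 269.868286
L = 7.25 × 269.868286 = 1956.545074
V = π·3.25² × L = 33.183072 × 1956.545074 = 64924.176839

L=1956.545 V=64924.177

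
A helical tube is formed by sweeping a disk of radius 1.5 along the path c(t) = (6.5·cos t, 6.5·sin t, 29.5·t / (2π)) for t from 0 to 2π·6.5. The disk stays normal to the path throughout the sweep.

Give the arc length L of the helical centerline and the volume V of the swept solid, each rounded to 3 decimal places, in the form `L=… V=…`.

L=327.474 V=2314.780

2πR = 2π·6.5 = 40.840704
per-turn = √(40.840704² + 29.5²) = √(1667.9631 + 870.25) = √2538.2131 = 50.380682
L = 6.5 × 50.380682 = 327.474435
V = π·1.5² × L = 7.068583 × 327.474435 = 2314.780376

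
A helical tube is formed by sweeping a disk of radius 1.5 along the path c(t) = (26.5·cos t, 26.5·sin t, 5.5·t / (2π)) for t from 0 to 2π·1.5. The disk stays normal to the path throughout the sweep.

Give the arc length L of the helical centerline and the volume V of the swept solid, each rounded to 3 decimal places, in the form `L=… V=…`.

L=249.893 V=1766.388

2πR = 2π·26.5 = 166.504411
per-turn = √(166.504411² + 5.5²) = √(27723.7188 + 30.25) = √27753.9688 = 166.595224
L = 1.5 × 166.595224 = 249.892836
V = π·1.5² × L = 7.068583 × 249.892836 = 1766.388373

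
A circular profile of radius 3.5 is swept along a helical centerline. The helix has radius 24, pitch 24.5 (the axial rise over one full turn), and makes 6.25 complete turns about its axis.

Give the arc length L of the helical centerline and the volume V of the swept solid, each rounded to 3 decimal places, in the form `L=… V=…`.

L=954.836 V=36746.393

2πR = 2π·24 = 150.796447
per-turn = √(150.796447² + 24.5²) = √(22739.5685 + 600.25) = √23339.8185 = 152.773750
L = 6.25 × 152.773750 = 954.835934
V = π·3.5² × L = 38.484510 × 954.835934 = 36746.393074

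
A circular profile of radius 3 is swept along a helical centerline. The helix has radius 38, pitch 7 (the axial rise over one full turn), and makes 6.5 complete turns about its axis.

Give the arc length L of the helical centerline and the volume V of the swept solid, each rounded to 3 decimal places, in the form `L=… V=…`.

2πR = 2π·38 = 238.761042
per-turn = √(238.761042² + 7²) = √(57006.8350 + 49) = √57055.8350 = 238.863633
L = 6.5 × 238.863633 = 1552.613612
V = π·3² × L = 28.274334 × 1552.613612 = 43899.115669

L=1552.614 V=43899.116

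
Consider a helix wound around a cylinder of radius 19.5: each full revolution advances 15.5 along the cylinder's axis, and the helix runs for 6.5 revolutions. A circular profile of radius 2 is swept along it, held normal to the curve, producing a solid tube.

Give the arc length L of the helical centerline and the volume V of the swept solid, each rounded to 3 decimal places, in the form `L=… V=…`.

2πR = 2π·19.5 = 122.522113
per-turn = √(122.522113² + 15.5²) = √(15011.6683 + 240.25) = √15251.9183 = 123.498657
L = 6.5 × 123.498657 = 802.741271
V = π·2² × L = 12.566371 × 802.741271 = 10087.544317

L=802.741 V=10087.544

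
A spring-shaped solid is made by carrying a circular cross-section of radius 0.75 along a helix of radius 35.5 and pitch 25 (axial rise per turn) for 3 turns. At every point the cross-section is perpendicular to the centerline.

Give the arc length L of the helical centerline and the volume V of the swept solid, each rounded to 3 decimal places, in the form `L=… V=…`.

L=673.349 V=1189.906

2πR = 2π·35.5 = 223.053078
per-turn = √(223.053078² + 25²) = √(49752.6758 + 625) = √50377.6758 = 224.449718
L = 3 × 224.449718 = 673.349153
V = π·0.75² × L = 1.767146 × 673.349153 = 1189.906174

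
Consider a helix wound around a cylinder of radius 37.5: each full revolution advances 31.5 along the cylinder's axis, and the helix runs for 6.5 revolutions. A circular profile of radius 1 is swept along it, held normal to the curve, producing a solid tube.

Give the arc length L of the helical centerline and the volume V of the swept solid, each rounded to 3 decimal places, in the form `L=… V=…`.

L=1545.152 V=4854.239

2πR = 2π·37.5 = 235.619449
per-turn = √(235.619449² + 31.5²) = √(55516.5248 + 992.25) = √56508.7748 = 237.715744
L = 6.5 × 237.715744 = 1545.152333
V = π·1² × L = 3.141593 × 1545.152333 = 4854.239219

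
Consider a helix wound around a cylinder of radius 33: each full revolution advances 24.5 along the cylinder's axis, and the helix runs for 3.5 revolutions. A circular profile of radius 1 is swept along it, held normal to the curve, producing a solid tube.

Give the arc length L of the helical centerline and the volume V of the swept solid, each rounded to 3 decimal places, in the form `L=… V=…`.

2πR = 2π·33 = 207.345115
per-turn = √(207.345115² + 24.5²) = √(42991.9968 + 600.25) = √43592.2468 = 208.787564
L = 3.5 × 208.787564 = 730.756473
V = π·1² × L = 3.141593 × 730.756473 = 2295.739167

L=730.756 V=2295.739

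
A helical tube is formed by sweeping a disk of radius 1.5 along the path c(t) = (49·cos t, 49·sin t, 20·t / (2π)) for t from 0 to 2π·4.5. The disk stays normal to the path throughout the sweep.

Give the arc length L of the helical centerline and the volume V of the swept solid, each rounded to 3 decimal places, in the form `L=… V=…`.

L=1388.363 V=9813.756

2πR = 2π·49 = 307.876080
per-turn = √(307.876080² + 20²) = √(94787.6807 + 400) = √95187.6807 = 308.525008
L = 4.5 × 308.525008 = 1388.362537
V = π·1.5² × L = 7.068583 × 1388.362537 = 9813.756479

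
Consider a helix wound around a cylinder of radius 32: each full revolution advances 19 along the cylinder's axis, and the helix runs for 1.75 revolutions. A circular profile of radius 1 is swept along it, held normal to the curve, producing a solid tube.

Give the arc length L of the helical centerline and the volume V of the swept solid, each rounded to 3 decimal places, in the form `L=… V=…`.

2πR = 2π·32 = 201.061930
per-turn = √(201.061930² + 19²) = √(40425.8996 + 361) = √40786.8996 = 201.957668
L = 1.75 × 201.957668 = 353.425919
V = π·1² × L = 3.141593 × 353.425919 = 1110.320270

L=353.426 V=1110.320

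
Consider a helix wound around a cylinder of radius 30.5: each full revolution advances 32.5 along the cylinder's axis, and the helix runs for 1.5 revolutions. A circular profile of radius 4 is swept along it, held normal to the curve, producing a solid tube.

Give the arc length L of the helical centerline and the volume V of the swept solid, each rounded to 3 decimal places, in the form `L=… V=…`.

2πR = 2π·30.5 = 191.637152
per-turn = √(191.637152² + 32.5²) = √(36724.7980 + 1056.25) = √37781.0480 = 194.373475
L = 1.5 × 194.373475 = 291.560213
V = π·4² × L = 50.265482 × 291.560213 = 14655.414784

L=291.560 V=14655.415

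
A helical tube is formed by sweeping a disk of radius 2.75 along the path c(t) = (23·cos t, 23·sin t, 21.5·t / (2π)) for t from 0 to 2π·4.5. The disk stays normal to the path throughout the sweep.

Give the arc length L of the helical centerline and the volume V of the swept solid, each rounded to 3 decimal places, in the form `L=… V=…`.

2πR = 2π·23 = 144.513262
per-turn = √(144.513262² + 21.5²) = √(20884.0829 + 462.25) = √21346.3329 = 146.103843
L = 4.5 × 146.103843 = 657.467293
V = π·2.75² × L = 23.758294 × 657.467293 = 15620.301536

L=657.467 V=15620.302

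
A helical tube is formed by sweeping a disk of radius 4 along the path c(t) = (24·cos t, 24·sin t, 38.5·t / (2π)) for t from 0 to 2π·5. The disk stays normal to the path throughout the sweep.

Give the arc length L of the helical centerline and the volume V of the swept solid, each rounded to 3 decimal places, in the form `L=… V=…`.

2πR = 2π·24 = 150.796447
per-turn = √(150.796447² + 38.5²) = √(22739.5685 + 1482.25) = √24221.8185 = 155.633604
L = 5 × 155.633604 = 778.168018
V = π·4² × L = 50.265482 × 778.168018 = 39114.990834

L=778.168 V=39114.991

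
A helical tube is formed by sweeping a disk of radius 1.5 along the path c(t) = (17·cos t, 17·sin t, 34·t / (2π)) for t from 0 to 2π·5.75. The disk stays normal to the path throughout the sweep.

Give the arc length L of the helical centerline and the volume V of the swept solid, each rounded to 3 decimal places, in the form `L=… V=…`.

L=644.546 V=4556.024

2πR = 2π·17 = 106.814150
per-turn = √(106.814150² + 34²) = √(11409.2627 + 1156) = √12565.2627 = 112.094883
L = 5.75 × 112.094883 = 644.545575
V = π·1.5² × L = 7.068583 × 644.545575 = 4556.024194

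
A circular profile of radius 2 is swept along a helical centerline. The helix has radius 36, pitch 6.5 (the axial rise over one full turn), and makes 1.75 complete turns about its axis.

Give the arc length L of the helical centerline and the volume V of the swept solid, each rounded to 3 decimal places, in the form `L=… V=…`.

2πR = 2π·36 = 226.194671
per-turn = √(226.194671² + 6.5²) = √(51164.0292 + 42.25) = √51206.2792 = 226.288045
L = 1.75 × 226.288045 = 396.004078
V = π·2² × L = 12.566371 × 396.004078 = 4976.334014

L=396.004 V=4976.334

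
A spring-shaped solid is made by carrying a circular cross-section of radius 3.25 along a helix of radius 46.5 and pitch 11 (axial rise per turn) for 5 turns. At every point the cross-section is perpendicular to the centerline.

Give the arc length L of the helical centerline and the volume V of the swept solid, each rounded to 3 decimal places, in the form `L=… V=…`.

L=1461.876 V=48509.523

2πR = 2π·46.5 = 292.168117
per-turn = √(292.168117² + 11²) = √(85362.2085 + 121) = √85483.2085 = 292.375116
L = 5 × 292.375116 = 1461.875580
V = π·3.25² × L = 33.183072 × 1461.875580 = 48509.523219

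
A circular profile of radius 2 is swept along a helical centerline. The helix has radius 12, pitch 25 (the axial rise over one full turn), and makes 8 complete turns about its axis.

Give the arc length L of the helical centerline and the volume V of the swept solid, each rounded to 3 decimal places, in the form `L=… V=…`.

L=635.479 V=7985.660

2πR = 2π·12 = 75.398224
per-turn = √(75.398224² + 25²) = √(5684.8921 + 625) = √6309.8921 = 79.434829
L = 8 × 79.434829 = 635.478636
V = π·2² × L = 12.566371 × 635.478636 = 7985.660056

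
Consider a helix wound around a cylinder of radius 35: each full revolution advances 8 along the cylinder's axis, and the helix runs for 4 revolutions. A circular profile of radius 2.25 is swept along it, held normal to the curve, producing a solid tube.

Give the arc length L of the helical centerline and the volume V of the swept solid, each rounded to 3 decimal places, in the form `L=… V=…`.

L=880.228 V=13999.418

2πR = 2π·35 = 219.911486
per-turn = √(219.911486² + 8²) = √(48361.0616 + 64) = √48425.0616 = 220.056951
L = 4 × 220.056951 = 880.227803
V = π·2.25² × L = 15.904313 × 880.227803 = 13999.418321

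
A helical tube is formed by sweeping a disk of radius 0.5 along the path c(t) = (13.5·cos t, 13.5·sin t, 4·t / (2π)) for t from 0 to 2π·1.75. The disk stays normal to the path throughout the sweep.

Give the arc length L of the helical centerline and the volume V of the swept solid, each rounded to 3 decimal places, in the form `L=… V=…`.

2πR = 2π·13.5 = 84.823002
per-turn = √(84.823002² + 4²) = √(7194.9416 + 16) = √7210.9416 = 84.917263
L = 1.75 × 84.917263 = 148.605211
V = π·0.5² × L = 0.785398 × 148.605211 = 116.714260

L=148.605 V=116.714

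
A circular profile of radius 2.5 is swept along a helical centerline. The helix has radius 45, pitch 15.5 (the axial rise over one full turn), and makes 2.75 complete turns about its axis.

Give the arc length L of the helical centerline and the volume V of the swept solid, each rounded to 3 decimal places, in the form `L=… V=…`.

2πR = 2π·45 = 282.743339
per-turn = √(282.743339² + 15.5²) = √(79943.7956 + 240.25) = √80184.0456 = 283.167875
L = 2.75 × 283.167875 = 778.711657
V = π·2.5² × L = 19.634954 × 778.711657 = 15289.967637

L=778.712 V=15289.968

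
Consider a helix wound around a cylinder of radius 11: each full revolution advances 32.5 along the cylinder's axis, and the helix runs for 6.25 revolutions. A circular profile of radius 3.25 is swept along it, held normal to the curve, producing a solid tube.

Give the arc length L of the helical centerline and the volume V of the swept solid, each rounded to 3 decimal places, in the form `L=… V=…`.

L=477.344 V=15839.729

2πR = 2π·11 = 69.115038
per-turn = √(69.115038² + 32.5²) = √(4776.8885 + 1056.25) = √5833.1385 = 76.374986
L = 6.25 × 76.374986 = 477.343664
V = π·3.25² × L = 33.183072 × 477.343664 = 15839.729373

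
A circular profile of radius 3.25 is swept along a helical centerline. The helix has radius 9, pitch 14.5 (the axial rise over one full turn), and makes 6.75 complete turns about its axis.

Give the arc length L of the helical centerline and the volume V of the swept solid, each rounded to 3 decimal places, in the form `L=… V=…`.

2πR = 2π·9 = 56.548668
per-turn = √(56.548668² + 14.5²) = √(3197.7518 + 210.25) = √3408.0018 = 58.378094
L = 6.75 × 58.378094 = 394.052133
V = π·3.25² × L = 33.183072 × 394.052133 = 13075.860446

L=394.052 V=13075.860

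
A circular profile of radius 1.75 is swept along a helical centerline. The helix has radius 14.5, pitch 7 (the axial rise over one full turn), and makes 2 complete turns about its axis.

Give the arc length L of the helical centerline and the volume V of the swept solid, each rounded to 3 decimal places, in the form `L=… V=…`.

2πR = 2π·14.5 = 91.106187
per-turn = √(91.106187² + 7²) = √(8300.3373 + 49) = √8349.3373 = 91.374708
L = 2 × 91.374708 = 182.749416
V = π·1.75² × L = 9.621128 × 182.749416 = 1758.255436

L=182.749 V=1758.255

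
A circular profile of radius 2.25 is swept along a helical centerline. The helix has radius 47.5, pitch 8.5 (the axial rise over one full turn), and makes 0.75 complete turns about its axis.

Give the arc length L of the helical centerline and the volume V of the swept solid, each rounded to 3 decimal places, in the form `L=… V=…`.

2πR = 2π·47.5 = 298.451302
per-turn = √(298.451302² + 8.5²) = √(89073.1797 + 72.25) = √89145.4297 = 298.572319
L = 0.75 × 298.572319 = 223.929239
V = π·2.25² × L = 15.904313 × 223.929239 = 3561.440669

L=223.929 V=3561.441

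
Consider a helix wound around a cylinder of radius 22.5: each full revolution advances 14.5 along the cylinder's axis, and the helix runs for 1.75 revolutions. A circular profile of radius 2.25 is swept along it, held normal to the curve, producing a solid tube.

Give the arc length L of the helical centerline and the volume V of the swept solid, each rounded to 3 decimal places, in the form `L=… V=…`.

2πR = 2π·22.5 = 141.371669
per-turn = √(141.371669² + 14.5²) = √(19985.9489 + 210.25) = √20196.1989 = 142.113331
L = 1.75 × 142.113331 = 248.698330
V = π·2.25² × L = 15.904313 × 248.698330 = 3955.376030

L=248.698 V=3955.376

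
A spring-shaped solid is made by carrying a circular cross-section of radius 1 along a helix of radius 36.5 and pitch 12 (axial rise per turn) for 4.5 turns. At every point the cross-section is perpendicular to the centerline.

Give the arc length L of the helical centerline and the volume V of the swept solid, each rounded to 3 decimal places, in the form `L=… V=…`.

L=1033.425 V=3246.600

2πR = 2π·36.5 = 229.336264
per-turn = √(229.336264² + 12²) = √(52595.1219 + 144) = √52739.1219 = 229.649999
L = 4.5 × 229.649999 = 1033.424994
V = π·1² × L = 3.141593 × 1033.424994 = 3246.600368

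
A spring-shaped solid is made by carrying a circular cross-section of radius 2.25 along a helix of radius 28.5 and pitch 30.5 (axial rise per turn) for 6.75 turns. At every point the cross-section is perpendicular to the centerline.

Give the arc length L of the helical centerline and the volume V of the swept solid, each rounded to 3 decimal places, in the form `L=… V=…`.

2πR = 2π·28.5 = 179.070781
per-turn = √(179.070781² + 30.5²) = √(32066.3447 + 930.25) = √32996.5947 = 181.649648
L = 6.75 × 181.649648 = 1226.135125
V = π·2.25² × L = 15.904313 × 1226.135125 = 19500.836582

L=1226.135 V=19500.837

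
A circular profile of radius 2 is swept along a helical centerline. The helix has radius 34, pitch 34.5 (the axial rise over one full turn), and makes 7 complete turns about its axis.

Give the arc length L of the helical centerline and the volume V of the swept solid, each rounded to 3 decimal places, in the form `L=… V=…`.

L=1514.773 V=19035.201

2πR = 2π·34 = 213.628300
per-turn = √(213.628300² + 34.5²) = √(45637.0508 + 1190.25) = √46827.3008 = 216.396166
L = 7 × 216.396166 = 1514.773163
V = π·2² × L = 12.566371 × 1514.773163 = 19035.200969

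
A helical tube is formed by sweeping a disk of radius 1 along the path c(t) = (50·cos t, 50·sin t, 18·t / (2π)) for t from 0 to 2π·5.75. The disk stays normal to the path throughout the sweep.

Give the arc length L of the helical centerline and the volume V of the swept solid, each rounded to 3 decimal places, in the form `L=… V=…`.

L=1809.378 V=5684.330

2πR = 2π·50 = 314.159265
per-turn = √(314.159265² + 18²) = √(98696.0440 + 324) = √99020.0440 = 314.674505
L = 5.75 × 314.674505 = 1809.378403
V = π·1² × L = 3.141593 × 1809.378403 = 5684.329898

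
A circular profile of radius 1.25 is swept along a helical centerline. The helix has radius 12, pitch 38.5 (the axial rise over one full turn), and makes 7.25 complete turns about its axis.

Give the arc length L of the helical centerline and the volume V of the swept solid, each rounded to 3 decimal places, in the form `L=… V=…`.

L=613.778 V=3012.874

2πR = 2π·12 = 75.398224
per-turn = √(75.398224² + 38.5²) = √(5684.8921 + 1482.25) = √7167.1421 = 84.658976
L = 7.25 × 84.658976 = 613.777572
V = π·1.25² × L = 4.908739 × 613.777572 = 3012.873613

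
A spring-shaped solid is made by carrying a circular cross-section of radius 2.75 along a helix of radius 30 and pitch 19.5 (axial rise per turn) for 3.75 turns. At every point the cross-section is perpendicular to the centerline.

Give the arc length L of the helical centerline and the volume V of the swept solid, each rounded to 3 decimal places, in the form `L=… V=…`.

L=710.631 V=16883.373

2πR = 2π·30 = 188.495559
per-turn = √(188.495559² + 19.5²) = √(35530.5758 + 380.25) = √35910.8258 = 189.501519
L = 3.75 × 189.501519 = 710.630698
V = π·2.75² × L = 23.758294 × 710.630698 = 16883.373355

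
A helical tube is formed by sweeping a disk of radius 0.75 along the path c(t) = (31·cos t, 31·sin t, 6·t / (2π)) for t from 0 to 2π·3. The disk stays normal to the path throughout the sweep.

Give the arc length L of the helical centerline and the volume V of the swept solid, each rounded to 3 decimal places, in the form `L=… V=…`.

L=584.613 V=1033.097

2πR = 2π·31 = 194.778745
per-turn = √(194.778745² + 6²) = √(37938.7593 + 36) = √37974.7593 = 194.871135
L = 3 × 194.871135 = 584.613405
V = π·0.75² × L = 1.767146 × 584.613405 = 1033.097164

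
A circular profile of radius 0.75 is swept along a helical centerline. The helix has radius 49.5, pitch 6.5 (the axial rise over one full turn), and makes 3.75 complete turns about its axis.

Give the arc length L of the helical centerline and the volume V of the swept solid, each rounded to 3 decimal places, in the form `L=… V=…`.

L=1166.571 V=2061.501

2πR = 2π·49.5 = 311.017673
per-turn = √(311.017673² + 6.5²) = √(96731.9927 + 42.25) = √96774.2427 = 311.085587
L = 3.75 × 311.085587 = 1166.570953
V = π·0.75² × L = 1.767146 × 1166.570953 = 2061.501039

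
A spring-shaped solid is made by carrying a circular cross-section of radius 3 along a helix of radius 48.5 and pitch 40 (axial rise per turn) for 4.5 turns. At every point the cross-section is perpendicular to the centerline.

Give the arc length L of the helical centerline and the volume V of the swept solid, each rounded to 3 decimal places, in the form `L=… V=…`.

L=1383.068 V=39105.335

2πR = 2π·48.5 = 304.734487
per-turn = √(304.734487² + 40²) = √(92863.1078 + 1600) = √94463.1078 = 307.348512
L = 4.5 × 307.348512 = 1383.068304
V = π·3² × L = 28.274334 × 1383.068304 = 39105.335005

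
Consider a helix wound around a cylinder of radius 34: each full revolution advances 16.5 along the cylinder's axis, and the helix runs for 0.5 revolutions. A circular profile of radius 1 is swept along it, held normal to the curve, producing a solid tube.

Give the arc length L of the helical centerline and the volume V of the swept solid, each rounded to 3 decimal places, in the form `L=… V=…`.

2πR = 2π·34 = 213.628300
per-turn = √(213.628300² + 16.5²) = √(45637.0508 + 272.25) = √45909.3008 = 214.264558
L = 0.5 × 214.264558 = 107.132279
V = π·1² × L = 3.141593 × 107.132279 = 336.565980

L=107.132 V=336.566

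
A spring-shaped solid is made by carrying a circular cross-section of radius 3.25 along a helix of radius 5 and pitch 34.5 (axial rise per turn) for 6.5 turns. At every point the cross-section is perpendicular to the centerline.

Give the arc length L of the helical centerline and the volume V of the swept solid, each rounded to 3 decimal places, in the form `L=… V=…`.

L=303.294 V=10064.221

2πR = 2π·5 = 31.415927
per-turn = √(31.415927² + 34.5²) = √(986.9604 + 1190.25) = √2177.2104 = 46.660588
L = 6.5 × 46.660588 = 303.293820
V = π·3.25² × L = 33.183072 × 303.293820 = 10064.220780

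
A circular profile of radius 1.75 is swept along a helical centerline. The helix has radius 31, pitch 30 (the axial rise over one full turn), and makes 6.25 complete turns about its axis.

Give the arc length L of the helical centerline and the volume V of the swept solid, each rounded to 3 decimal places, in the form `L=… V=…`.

2πR = 2π·31 = 194.778745
per-turn = √(194.778745² + 30²) = √(37938.7593 + 900) = √38838.7593 = 197.075517
L = 6.25 × 197.075517 = 1231.721980
V = π·1.75² × L = 9.621128 × 1231.721980 = 11850.554215

L=1231.722 V=11850.554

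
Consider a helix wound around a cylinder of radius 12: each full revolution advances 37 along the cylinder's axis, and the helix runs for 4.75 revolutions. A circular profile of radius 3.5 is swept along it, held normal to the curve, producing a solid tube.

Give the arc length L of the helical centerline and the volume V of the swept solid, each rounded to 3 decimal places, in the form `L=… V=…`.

2πR = 2π·12 = 75.398224
per-turn = √(75.398224² + 37²) = √(5684.8921 + 1369) = √7053.8921 = 83.987452
L = 4.75 × 83.987452 = 398.940398
V = π·3.5² × L = 38.484510 × 398.940398 = 15353.025746

L=398.940 V=15353.026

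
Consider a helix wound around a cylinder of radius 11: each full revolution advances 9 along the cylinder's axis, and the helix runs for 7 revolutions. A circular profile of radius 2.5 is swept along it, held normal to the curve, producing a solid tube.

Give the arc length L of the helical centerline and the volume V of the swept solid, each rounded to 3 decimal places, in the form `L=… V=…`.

L=487.890 V=9579.695

2πR = 2π·11 = 69.115038
per-turn = √(69.115038² + 9²) = √(4776.8885 + 81) = √4857.8885 = 69.698555
L = 7 × 69.698555 = 487.889883
V = π·2.5² × L = 19.634954 × 487.889883 = 9579.695452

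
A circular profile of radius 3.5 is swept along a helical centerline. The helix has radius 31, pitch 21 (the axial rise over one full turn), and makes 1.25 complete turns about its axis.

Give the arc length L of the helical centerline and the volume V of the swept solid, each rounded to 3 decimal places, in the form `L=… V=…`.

2πR = 2π·31 = 194.778745
per-turn = √(194.778745² + 21²) = √(37938.7593 + 441) = √38379.7593 = 195.907527
L = 1.25 × 195.907527 = 244.884409
V = π·3.5² × L = 38.484510 × 244.884409 = 9424.256501

L=244.884 V=9424.257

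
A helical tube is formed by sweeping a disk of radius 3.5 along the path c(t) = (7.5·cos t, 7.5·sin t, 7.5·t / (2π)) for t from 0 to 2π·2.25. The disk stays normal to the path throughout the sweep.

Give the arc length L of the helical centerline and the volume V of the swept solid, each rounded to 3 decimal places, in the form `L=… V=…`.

L=107.363 V=4131.821

2πR = 2π·7.5 = 47.123890
per-turn = √(47.123890² + 7.5²) = √(2220.6610 + 56.25) = √2276.9110 = 47.716988
L = 2.25 × 47.716988 = 107.363224
V = π·3.5² × L = 38.484510 × 107.363224 = 4131.821072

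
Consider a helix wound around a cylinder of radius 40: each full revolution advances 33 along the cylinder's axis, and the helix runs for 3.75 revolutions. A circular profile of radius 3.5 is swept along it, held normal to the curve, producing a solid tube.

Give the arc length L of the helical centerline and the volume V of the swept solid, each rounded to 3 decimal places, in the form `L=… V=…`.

L=950.567 V=36582.122

2πR = 2π·40 = 251.327412
per-turn = √(251.327412² + 33²) = √(63165.4682 + 1089) = √64254.4682 = 253.484651
L = 3.75 × 253.484651 = 950.567440
V = π·3.5² × L = 38.484510 × 950.567440 = 36582.122169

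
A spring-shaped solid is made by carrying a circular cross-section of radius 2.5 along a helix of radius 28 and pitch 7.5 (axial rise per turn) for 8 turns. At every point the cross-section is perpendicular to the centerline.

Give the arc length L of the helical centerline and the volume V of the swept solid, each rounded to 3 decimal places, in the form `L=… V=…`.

2πR = 2π·28 = 175.929189
per-turn = √(175.929189² + 7.5²) = √(30951.0794 + 56.25) = √31007.3294 = 176.088981
L = 8 × 176.088981 = 1408.711852
V = π·2.5² × L = 19.634954 × 1408.711852 = 27659.992531

L=1408.712 V=27659.993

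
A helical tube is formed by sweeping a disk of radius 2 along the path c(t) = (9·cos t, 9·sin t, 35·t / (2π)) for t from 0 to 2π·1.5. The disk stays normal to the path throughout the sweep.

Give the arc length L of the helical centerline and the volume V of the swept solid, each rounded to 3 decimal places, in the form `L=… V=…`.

2πR = 2π·9 = 56.548668
per-turn = √(56.548668² + 35²) = √(3197.7518 + 1225) = √4422.7518 = 66.503773
L = 1.5 × 66.503773 = 99.755660
V = π·2² × L = 12.566371 × 99.755660 = 1253.566589

L=99.756 V=1253.567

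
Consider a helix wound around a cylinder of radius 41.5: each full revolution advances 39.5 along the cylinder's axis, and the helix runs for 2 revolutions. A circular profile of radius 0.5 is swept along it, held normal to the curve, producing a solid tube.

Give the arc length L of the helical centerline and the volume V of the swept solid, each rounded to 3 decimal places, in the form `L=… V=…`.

L=527.454 V=414.261

2πR = 2π·41.5 = 260.752190
per-turn = √(260.752190² + 39.5²) = √(67991.7047 + 1560.25) = √69551.9547 = 263.727046
L = 2 × 263.727046 = 527.454092
V = π·0.5² × L = 0.785398 × 527.454092 = 414.261475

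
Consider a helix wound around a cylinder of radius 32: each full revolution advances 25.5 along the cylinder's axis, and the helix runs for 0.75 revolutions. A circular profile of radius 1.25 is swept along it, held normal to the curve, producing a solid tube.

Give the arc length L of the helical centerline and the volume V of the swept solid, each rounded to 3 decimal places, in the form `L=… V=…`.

L=152.004 V=746.150

2πR = 2π·32 = 201.061930
per-turn = √(201.061930² + 25.5²) = √(40425.8996 + 650.25) = √41076.1496 = 202.672518
L = 0.75 × 202.672518 = 152.004389
V = π·1.25² × L = 4.908739 × 152.004389 = 746.149798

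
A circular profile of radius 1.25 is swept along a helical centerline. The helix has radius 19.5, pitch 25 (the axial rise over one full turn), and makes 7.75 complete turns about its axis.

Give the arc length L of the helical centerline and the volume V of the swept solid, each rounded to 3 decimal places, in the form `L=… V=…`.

L=969.112 V=4757.116

2πR = 2π·19.5 = 122.522113
per-turn = √(122.522113² + 25²) = √(15011.6683 + 625) = √15636.6683 = 125.046664
L = 7.75 × 125.046664 = 969.111650
V = π·1.25² × L = 4.908739 × 969.111650 = 4757.115686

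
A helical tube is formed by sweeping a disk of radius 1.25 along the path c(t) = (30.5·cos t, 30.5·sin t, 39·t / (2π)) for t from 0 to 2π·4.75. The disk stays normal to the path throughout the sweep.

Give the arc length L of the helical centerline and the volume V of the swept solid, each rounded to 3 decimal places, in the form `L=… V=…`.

2πR = 2π·30.5 = 191.637152
per-turn = √(191.637152² + 39²) = √(36724.7980 + 1521) = √38245.7980 = 195.565329
L = 4.75 × 195.565329 = 928.935314
V = π·1.25² × L = 4.908739 × 928.935314 = 4559.900558

L=928.935 V=4559.901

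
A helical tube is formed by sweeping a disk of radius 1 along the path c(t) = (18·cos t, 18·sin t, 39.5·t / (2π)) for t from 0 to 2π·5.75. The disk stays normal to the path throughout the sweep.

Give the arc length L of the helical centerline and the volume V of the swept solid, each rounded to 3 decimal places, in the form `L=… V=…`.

2πR = 2π·18 = 113.097336
per-turn = √(113.097336² + 39.5²) = √(12791.0073 + 1560.25) = √14351.2573 = 119.796733
L = 5.75 × 119.796733 = 688.831216
V = π·1² × L = 3.141593 × 688.831216 = 2164.027089

L=688.831 V=2164.027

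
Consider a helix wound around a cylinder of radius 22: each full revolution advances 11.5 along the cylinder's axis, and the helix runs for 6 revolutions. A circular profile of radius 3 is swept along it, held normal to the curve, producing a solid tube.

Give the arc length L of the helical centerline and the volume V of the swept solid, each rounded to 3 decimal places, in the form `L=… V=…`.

L=832.246 V=23531.194

2πR = 2π·22 = 138.230077
per-turn = √(138.230077² + 11.5²) = √(19107.5541 + 132.25) = √19239.8041 = 138.707621
L = 6 × 138.707621 = 832.245726
V = π·3² × L = 28.274334 × 832.245726 = 23531.193527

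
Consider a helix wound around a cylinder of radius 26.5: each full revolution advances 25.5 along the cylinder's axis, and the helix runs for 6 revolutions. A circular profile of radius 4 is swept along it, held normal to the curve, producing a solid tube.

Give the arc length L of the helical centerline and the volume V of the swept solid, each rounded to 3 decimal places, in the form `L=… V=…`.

2πR = 2π·26.5 = 166.504411
per-turn = √(166.504411² + 25.5²) = √(27723.7188 + 650.25) = √28373.9688 = 168.445744
L = 6 × 168.445744 = 1010.674466
V = π·4² × L = 50.265482 × 1010.674466 = 50802.039622

L=1010.674 V=50802.040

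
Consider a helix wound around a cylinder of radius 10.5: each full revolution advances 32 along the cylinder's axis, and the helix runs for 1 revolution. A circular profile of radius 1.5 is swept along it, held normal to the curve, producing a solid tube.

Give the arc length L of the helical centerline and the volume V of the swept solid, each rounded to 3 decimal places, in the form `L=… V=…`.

L=73.325 V=518.301

2πR = 2π·10.5 = 65.973446
per-turn = √(65.973446² + 32²) = √(4352.4955 + 1024) = √5376.4955 = 73.324590
L = 1 × 73.324590 = 73.324590
V = π·1.5² × L = 7.068583 × 73.324590 = 518.300987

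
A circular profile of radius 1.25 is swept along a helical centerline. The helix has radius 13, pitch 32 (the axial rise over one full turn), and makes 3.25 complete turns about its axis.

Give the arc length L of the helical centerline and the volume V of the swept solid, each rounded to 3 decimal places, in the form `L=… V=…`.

2πR = 2π·13 = 81.681409
per-turn = √(81.681409² + 32²) = √(6671.8526 + 1024) = √7695.8526 = 87.726009
L = 3.25 × 87.726009 = 285.109528
V = π·1.25² × L = 4.908739 × 285.109528 = 1399.528122

L=285.110 V=1399.528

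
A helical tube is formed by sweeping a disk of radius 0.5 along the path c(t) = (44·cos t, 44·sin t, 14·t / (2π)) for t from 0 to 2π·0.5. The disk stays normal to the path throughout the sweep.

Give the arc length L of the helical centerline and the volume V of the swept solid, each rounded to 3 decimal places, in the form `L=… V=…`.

L=138.407 V=108.705

2πR = 2π·44 = 276.460154
per-turn = √(276.460154² + 14²) = √(76430.2165 + 196) = √76626.2165 = 276.814408
L = 0.5 × 276.814408 = 138.407204
V = π·0.5² × L = 0.785398 × 138.407204 = 108.704764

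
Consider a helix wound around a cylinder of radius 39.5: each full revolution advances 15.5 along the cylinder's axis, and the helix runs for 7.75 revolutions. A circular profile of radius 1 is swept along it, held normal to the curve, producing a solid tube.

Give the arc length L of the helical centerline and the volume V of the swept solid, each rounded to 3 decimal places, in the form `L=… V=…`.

L=1927.188 V=6054.438

2πR = 2π·39.5 = 248.185820
per-turn = √(248.185820² + 15.5²) = √(61596.2011 + 240.25) = √61836.4511 = 248.669361
L = 7.75 × 248.669361 = 1927.187547
V = π·1² × L = 3.141593 × 1927.187547 = 6054.438240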